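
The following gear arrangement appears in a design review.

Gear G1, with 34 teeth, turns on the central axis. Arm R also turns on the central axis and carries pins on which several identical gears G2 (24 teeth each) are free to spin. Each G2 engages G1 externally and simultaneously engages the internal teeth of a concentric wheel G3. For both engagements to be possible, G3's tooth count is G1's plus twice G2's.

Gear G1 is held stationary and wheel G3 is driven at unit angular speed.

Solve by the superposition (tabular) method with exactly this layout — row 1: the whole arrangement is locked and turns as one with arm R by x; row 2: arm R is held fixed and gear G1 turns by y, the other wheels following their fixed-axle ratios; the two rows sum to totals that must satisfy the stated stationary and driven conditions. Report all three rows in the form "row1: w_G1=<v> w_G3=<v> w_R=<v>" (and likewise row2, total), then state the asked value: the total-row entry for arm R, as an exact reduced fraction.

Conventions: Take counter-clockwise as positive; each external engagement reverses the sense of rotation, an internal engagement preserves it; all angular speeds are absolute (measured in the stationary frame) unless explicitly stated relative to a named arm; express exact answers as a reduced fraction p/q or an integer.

class = planetary set [G3 = 34+2·24 = 82; Willis about the carrier]
row 1: whole set turns with the arm by x
superposition row 2 [arm held]: sun y, ring −(34/82)·y, arm 0
boundary: total ω_sun = x + y = 0 and total ω_ring = x − (34/82)·y = 1  ⇒  y = -41/58, x = 41/58
row 2 ring = −(34/82)·(-41/58) = 17/58
totals (row 1 + row 2): sun 41/58 + (-41/58) = 0, ring 41/58 + 17/58 = 1, arm 41/58 + 0 = 41/58
asked cell (total, arm) = 41/58

row1: w_G1=41/58 w_G3=41/58 w_R=41/58
row2: w_G1=-41/58 w_G3=17/58 w_R=0
total: w_G1=0 w_G3=1 w_R=41/58
asked value: 41/58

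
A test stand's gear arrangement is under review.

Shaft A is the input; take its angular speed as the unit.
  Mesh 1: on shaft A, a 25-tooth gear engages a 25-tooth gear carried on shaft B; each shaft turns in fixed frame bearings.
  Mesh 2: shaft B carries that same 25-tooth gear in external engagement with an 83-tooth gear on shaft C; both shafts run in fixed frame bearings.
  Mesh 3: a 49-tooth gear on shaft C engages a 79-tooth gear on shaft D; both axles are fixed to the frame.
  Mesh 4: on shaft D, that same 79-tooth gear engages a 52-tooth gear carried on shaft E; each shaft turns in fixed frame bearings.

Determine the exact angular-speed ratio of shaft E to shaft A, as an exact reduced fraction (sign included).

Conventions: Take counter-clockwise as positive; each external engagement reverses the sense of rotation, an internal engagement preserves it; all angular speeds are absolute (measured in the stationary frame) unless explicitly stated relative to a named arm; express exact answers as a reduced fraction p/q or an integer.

1225/4316

class = fixed-axis compound train [4 meshes; 4 ratios multiply, 4 sense flips]
mesh 1 [25T→25T]: running ratio 1, sense −
mesh 2 [25T→83T]: running ratio 25/83, sense +
mesh 3 [49T→79T]: running ratio 1225/6557, sense −
mesh 4 [79T→52T]: running ratio 1225/4316, sense +
ω_out/ω_in = 1225/4316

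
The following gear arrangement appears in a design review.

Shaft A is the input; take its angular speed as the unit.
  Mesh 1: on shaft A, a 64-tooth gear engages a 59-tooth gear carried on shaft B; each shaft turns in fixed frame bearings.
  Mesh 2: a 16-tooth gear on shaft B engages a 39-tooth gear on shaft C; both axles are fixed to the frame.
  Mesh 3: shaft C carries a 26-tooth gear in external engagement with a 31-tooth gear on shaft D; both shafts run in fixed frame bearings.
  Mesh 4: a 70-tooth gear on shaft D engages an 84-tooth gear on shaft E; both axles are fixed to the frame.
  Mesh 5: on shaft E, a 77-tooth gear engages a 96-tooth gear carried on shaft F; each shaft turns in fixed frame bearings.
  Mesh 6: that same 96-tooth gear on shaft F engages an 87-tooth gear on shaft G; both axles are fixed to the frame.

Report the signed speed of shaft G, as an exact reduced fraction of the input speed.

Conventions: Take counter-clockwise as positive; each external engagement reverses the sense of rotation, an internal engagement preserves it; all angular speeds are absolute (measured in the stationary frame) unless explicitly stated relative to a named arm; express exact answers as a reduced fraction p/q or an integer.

6-mesh fixed-axis compound train (all bearings frame-fixed)
mesh 1 [64T→59T]: |ω|/ω_in = 1×64/59 = 64/59, sense flips to −
mesh 2 [16T→39T]: |ω|/ω_in = (64/59)×16/39 = 1024/2301, sense flips to +
mesh 3 [26T→31T]: |ω|/ω_in = (1024/2301)×26/31 = 2048/5487, sense flips to −
mesh 4 [70T→84T]: |ω|/ω_in = (2048/5487)×70/84 = 5120/16461, sense flips to +
mesh 5 [77T→96T]: |ω|/ω_in = (5120/16461)×77/96 = 12320/49383, sense flips to −
mesh 6 [96T→87T]: |ω|/ω_in = (12320/49383)×96/87 = 394240/1432107, sense flips to +
signed output speed (× input speed) = 394240/1432107

394240/1432107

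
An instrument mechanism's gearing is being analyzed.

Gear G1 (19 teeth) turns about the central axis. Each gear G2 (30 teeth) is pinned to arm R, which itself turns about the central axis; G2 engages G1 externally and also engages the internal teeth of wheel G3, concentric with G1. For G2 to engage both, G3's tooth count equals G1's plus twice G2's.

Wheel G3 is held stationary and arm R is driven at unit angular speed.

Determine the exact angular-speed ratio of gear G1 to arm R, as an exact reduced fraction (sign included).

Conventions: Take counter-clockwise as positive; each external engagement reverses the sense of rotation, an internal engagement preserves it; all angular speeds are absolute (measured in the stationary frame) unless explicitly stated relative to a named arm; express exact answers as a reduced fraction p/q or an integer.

98/19

planetary set (19T centre, 30T on arm, 79T internal) — Willis relation
ring teeth: 19 + 2·30 = 79
19(ω_sun−ω_arm) = −79(ω_ring−ω_arm),  ω_ring = 0, ω_arm = 1
ω_sun = 1 − (79/19)(0−1) = 98/19
ω_out/ω_in = 98/19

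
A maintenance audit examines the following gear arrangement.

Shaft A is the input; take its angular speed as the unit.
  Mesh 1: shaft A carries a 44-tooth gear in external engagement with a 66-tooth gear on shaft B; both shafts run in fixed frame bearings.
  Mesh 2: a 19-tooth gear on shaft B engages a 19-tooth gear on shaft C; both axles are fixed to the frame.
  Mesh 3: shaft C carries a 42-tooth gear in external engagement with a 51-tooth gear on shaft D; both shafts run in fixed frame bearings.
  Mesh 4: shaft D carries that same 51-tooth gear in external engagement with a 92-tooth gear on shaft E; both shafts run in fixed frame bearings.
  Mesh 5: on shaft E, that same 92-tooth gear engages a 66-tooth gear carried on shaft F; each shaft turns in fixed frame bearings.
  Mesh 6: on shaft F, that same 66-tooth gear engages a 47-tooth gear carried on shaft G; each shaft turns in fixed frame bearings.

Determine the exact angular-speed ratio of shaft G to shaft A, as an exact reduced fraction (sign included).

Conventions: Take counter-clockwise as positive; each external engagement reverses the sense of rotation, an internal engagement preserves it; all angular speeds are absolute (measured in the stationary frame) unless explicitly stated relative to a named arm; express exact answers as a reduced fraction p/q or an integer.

28/47

class = fixed-axis compound train [6 meshes; 6 ratios multiply, 6 sense flips]
mesh 1 [44T→66T]: running ratio 2/3, sense −
mesh 2 [19T→19T]: running ratio 2/3, sense +
mesh 3 [42T→51T]: running ratio 28/51, sense −
mesh 4 [51T→92T]: running ratio 7/23, sense +
mesh 5 [92T→66T]: running ratio 14/33, sense −
mesh 6 [66T→47T]: running ratio 28/47, sense +
ω_out/ω_in = 28/47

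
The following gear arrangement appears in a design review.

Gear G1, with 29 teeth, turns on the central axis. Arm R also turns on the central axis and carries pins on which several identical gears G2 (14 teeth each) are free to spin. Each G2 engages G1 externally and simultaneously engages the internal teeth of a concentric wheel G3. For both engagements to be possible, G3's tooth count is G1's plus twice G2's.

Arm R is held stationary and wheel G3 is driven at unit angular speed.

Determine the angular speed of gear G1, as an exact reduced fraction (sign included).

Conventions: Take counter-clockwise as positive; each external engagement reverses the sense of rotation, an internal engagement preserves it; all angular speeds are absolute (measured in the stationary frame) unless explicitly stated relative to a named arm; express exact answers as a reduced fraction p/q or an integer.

-57/29

class = planetary set [G3 = 29+2·14 = 57; Willis about the carrier]
ring teeth: 29 + 2·14 = 57
29(ω_sun−ω_arm) = −57(ω_ring−ω_arm),  ω_arm = 0, ω_ring = 1
ω_sun = 0 − (57/29)(1−0) = -57/29
exact speed ratio = -57/29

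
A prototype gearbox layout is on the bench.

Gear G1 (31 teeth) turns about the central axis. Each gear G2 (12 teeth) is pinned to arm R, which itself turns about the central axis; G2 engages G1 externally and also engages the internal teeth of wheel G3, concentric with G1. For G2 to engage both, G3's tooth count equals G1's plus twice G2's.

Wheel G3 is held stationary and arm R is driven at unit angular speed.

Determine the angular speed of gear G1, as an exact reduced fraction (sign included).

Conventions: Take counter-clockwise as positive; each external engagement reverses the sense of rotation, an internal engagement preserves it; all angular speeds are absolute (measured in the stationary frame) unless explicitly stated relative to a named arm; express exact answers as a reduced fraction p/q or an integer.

class = planetary set [G3 = 31+2·12 = 55; Willis about the carrier]
ring teeth: 31 + 2·12 = 55
31(ω_sun−ω_arm) = −55(ω_ring−ω_arm),  ω_ring = 0, ω_arm = 1
ω_sun = 1 − (55/31)(0−1) = 86/31
exact speed ratio = 86/31

86/31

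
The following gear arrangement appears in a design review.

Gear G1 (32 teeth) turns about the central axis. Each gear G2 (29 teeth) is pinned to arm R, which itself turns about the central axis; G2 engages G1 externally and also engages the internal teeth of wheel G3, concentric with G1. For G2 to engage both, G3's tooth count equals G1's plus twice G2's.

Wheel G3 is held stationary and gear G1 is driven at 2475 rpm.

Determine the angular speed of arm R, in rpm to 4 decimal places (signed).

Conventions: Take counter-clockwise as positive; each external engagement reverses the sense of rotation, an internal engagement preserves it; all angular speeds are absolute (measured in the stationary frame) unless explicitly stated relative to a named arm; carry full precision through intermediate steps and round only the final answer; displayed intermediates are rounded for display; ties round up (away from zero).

+649.1803 rpm

planetary set (32T centre, 29T on arm, 90T internal) — Willis relation
normalise by the input: solve with ω_sun = 1, then scale by 2475 rpm
ring teeth: 32 + 2·29 = 90
32(ω_sun−ω_arm) = −90(ω_ring−ω_arm),  ω_ring = 0, ω_sun = 1
32(1−ω_arm) = −90(0−ω_arm)  ⇒  122·ω_arm = 32  ⇒  ω_arm = 16/61
scale: ω_arm = 16/61 × 2475 rpm = +649.1803 rpm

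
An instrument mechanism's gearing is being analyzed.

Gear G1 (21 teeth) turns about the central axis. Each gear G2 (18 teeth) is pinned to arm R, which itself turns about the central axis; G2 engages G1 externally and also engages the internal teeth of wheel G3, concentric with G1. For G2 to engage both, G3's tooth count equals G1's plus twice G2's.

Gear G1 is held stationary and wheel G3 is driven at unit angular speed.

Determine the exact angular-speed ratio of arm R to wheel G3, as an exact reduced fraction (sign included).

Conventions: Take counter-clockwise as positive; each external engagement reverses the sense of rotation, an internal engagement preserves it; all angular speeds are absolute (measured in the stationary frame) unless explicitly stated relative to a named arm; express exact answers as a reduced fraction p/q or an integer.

19/26

recognized (axles ride arm R): planetary set, 21/18/57 teeth
ring teeth: 21 + 2·18 = 57
21(ω_sun−ω_arm) = −57(ω_ring−ω_arm),  ω_sun = 0, ω_ring = 1
21(0−ω_arm) = −57(1−ω_arm)  ⇒  78·ω_arm = 57  ⇒  ω_arm = 19/26
ω_out/ω_in = 19/26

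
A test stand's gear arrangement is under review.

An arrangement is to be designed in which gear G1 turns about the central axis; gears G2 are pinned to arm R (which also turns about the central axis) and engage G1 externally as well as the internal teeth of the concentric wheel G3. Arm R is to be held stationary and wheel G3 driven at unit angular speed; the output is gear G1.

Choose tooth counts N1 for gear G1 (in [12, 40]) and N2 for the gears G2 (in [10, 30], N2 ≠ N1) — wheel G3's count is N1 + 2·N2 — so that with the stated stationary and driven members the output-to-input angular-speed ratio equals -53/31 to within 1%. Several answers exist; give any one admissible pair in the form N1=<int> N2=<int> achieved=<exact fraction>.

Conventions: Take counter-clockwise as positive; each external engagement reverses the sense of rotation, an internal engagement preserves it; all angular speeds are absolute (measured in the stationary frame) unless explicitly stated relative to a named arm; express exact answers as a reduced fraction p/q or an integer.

N1=31 N2=11 achieved=-53/31

class = planetary set [ratio -53/31 wanted; Willis about the carrier]
Willis with ω_arm = 0: ω_sun/ω_ring = −N3/N1; set equal to -53/31  ⇒  N3/N1 = −(-53/31) = 53/31
N3 = N1 + 2·N2  ⇒  N2/N1 = (N3/N1 − 1)/2 = (53/31 − 1)/2 = 11/31
smallest multiple with N1 ≥ 12 and N2 ≥ 10: k = 1  ⇒  N1 = 1·31 = 31, N2 = 1·11 = 11 (N1 ≤ 40, N2 ≤ 30, N2 ≠ N1 ✓), N3 = 31 + 2·11 = 53
check: −N3/N1 with N1 = 31, N3 = 53 gives -53/31; |achieved − target| = 0 ≤ 53/3100 ✓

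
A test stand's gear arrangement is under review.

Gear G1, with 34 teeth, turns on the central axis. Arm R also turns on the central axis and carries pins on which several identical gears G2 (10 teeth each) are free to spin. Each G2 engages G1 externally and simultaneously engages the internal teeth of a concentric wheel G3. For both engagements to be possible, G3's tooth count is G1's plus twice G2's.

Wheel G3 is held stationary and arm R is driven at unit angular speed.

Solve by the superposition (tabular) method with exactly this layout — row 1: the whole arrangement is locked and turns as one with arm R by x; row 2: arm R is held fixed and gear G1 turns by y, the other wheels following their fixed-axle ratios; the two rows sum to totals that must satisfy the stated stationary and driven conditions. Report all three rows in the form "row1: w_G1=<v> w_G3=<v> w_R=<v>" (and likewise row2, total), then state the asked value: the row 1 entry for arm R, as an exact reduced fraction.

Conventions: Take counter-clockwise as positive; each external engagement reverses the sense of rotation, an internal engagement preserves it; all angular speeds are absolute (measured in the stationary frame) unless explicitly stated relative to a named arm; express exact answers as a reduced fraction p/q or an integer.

planetary set (34T centre, 10T on arm, 54T internal) — Willis relation
row 1 (train locked, turned with arm): all members turn x
row 2 — arm fixed, fixed-axis ratios: sun y, ring −(34/54)·y, arm 0
boundary: total ω_ring = x − (34/54)·y = 0 and total ω_arm = x = 1  ⇒  y = 27/17, x = 1
row 2 ring = −(34/54)·27/17 = -1
totals (row 1 + row 2): sun 1 + 27/17 = 44/17, ring 1 + (-1) = 0, arm 1 + 0 = 1
asked cell (row1, arm) = 1

row1: w_G1=1 w_G3=1 w_R=1
row2: w_G1=27/17 w_G3=-1 w_R=0
total: w_G1=44/17 w_G3=0 w_R=1
asked value: 1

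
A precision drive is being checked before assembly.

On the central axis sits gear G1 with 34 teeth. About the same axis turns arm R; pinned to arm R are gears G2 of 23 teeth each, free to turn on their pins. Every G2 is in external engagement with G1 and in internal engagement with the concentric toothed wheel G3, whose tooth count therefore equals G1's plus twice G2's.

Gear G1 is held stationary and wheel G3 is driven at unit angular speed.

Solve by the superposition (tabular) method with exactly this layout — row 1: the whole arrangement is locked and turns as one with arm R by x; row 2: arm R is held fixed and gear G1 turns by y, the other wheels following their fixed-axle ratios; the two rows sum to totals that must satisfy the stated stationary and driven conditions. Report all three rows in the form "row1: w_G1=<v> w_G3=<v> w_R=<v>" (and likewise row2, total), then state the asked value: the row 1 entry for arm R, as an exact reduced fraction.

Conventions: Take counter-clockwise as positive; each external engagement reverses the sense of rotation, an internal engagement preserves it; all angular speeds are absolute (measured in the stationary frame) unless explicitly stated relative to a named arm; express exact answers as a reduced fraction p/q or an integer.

planetary set (34T centre, 23T on arm, 80T internal) — Willis relation
superposition row 1 [locked train]: every member turns x
superposition row 2 [arm held]: sun y, ring −(34/80)·y, arm 0
boundary: total ω_sun = x + y = 0 and total ω_ring = x − (34/80)·y = 1  ⇒  y = -40/57, x = 40/57
row 2 ring = −(34/80)·(-40/57) = 17/57
totals (row 1 + row 2): sun 40/57 + (-40/57) = 0, ring 40/57 + 17/57 = 1, arm 40/57 + 0 = 40/57
asked cell (row1, arm) = 40/57

row1: w_G1=40/57 w_G3=40/57 w_R=40/57
row2: w_G1=-40/57 w_G3=17/57 w_R=0
total: w_G1=0 w_G3=1 w_R=40/57
asked value: 40/57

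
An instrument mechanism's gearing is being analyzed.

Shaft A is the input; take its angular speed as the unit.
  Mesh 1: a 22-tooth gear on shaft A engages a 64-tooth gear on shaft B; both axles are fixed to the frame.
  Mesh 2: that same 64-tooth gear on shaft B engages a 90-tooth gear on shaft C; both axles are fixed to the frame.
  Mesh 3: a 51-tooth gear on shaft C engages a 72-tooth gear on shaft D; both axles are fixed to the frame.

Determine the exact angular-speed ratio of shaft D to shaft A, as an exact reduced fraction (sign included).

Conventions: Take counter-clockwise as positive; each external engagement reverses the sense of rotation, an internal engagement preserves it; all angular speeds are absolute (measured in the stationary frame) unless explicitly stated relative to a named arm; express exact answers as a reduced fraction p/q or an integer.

-187/1080

class = fixed-axis compound train [3 meshes; 3 ratios multiply, 3 sense flips]
mesh 1 [22T→64T]: running ratio 11/32, sense −
mesh 2 [64T→90T]: running ratio 11/45, sense +
mesh 3 [51T→72T]: running ratio 187/1080, sense −
ω_out/ω_in = -187/1080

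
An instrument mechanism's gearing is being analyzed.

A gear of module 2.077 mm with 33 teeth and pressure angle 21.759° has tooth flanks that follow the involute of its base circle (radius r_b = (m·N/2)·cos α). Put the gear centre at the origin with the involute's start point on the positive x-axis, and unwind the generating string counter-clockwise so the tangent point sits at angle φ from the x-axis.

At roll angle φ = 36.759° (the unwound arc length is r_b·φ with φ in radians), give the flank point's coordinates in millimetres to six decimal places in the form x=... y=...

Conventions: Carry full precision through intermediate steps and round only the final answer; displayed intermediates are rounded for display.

x=37.720439 y=2.688064

class = single-mesh tooth geometry [base-circle involute, m = 2.077, 33T]
pitch radius r_p = m·N/2 = 2.077·33/2 = 34.270500
base radius r_b = r_p·cos α = 34.270500·cos 21.759° = 31.828773
roll angle φ = 36.759° = 0.64156558 rad
x = r_b·(cos φ + φ·sin φ) = 37.720439
y = r_b·(sin φ − φ·cos φ) = 2.688064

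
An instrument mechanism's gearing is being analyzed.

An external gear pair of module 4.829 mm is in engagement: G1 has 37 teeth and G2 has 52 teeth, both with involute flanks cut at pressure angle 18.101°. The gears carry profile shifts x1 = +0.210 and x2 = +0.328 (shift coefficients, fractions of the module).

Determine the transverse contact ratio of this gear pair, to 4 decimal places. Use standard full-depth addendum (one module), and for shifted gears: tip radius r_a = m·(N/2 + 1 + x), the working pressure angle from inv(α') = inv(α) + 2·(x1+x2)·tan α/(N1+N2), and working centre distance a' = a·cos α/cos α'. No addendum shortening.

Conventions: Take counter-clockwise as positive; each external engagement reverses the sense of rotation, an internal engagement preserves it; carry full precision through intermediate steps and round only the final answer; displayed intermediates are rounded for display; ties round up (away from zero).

1.7331

class = single-mesh tooth geometry [involute pair 37T × 52T, m = 4.829]
base radii: r_b1 = 84.915264, r_b2 = 119.340371
tip radii: r_a1 = 95.179590, r_a2 = 131.966912
inv(α') = inv(18.101°) + 2·(+0.210+0.328)·tan α/(37+52) = 0.01489947  ⇒  α' = 19.99787°
a' = a·cos α / cos α' = 214.8905·cos 18.101°/cos 19.99787° = 217.361372
action lengths: √(r_a1²−r_b1²) = 42.994793, √(r_a2²−r_b2²) = 56.330646
base pitch p_b = π·m·cos α = 14.419955
CR = (42.994793 + 56.330646 − 217.361372·sin 19.99787°)/14.419955 = 1.733088
contact ratio ≈ 1.7331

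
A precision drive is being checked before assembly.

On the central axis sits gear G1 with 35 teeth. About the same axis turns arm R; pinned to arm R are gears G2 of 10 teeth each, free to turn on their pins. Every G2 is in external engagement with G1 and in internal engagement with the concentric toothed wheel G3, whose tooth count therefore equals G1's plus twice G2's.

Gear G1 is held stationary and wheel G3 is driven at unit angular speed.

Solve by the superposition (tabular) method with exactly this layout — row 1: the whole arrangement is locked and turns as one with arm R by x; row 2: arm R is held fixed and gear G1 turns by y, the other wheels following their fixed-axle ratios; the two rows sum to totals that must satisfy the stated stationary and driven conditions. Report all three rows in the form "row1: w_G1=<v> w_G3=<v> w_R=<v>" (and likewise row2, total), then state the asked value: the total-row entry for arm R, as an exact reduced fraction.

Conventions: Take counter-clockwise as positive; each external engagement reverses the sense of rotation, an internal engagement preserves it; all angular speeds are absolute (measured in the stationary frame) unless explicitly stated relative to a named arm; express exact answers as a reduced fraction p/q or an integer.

recognized (axles ride arm R): planetary set, 35/10/55 teeth
row 1 (train locked, turned with arm): all members turn x
row 2 — arm fixed, fixed-axis ratios: sun y, ring −(35/55)·y, arm 0
boundary: total ω_sun = x + y = 0 and total ω_ring = x − (35/55)·y = 1  ⇒  y = -11/18, x = 11/18
row 2 ring = −(35/55)·(-11/18) = 7/18
totals (row 1 + row 2): sun 11/18 + (-11/18) = 0, ring 11/18 + 7/18 = 1, arm 11/18 + 0 = 11/18
asked cell (total, arm) = 11/18

row1: w_G1=11/18 w_G3=11/18 w_R=11/18
row2: w_G1=-11/18 w_G3=7/18 w_R=0
total: w_G1=0 w_G3=1 w_R=11/18
asked value: 11/18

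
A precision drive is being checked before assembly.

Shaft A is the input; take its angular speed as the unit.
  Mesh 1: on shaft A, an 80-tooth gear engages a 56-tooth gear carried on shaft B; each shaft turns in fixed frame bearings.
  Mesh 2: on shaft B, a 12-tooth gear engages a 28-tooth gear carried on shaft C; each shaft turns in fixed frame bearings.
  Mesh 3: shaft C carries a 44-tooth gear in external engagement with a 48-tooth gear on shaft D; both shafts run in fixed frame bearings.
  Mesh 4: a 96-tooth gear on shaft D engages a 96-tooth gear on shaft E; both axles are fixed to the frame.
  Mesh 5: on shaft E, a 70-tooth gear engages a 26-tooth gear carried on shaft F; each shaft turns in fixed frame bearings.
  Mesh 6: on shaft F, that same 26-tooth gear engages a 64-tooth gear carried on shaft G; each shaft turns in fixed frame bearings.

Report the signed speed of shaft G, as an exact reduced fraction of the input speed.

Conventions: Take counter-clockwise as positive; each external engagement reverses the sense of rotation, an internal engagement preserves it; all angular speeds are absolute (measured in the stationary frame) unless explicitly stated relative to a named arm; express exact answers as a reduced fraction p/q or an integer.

6-mesh fixed-axis compound train (all bearings frame-fixed)
mesh 1 [80T→56T]: |ω|/ω_in = 1×80/56 = 10/7, sense flips to −
mesh 2 [12T→28T]: |ω|/ω_in = (10/7)×12/28 = 30/49, sense flips to +
mesh 3 [44T→48T]: |ω|/ω_in = (30/49)×44/48 = 55/98, sense flips to −
mesh 4 [96T→96T]: |ω|/ω_in = (55/98)×96/96 = 55/98, sense flips to +
mesh 5 [70T→26T]: |ω|/ω_in = (55/98)×70/26 = 275/182, sense flips to −
mesh 6 [26T→64T]: |ω|/ω_in = (275/182)×26/64 = 275/448, sense flips to +
signed output speed (× input speed) = 275/448

275/448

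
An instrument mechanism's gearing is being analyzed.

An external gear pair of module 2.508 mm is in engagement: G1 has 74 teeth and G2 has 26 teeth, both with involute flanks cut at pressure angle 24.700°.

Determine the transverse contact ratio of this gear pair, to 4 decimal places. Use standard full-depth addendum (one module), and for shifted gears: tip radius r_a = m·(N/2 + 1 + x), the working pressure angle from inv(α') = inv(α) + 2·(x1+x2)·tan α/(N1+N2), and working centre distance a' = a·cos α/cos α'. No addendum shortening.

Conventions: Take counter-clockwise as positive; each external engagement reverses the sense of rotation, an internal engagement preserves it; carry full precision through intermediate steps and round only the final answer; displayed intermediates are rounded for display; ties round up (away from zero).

topology: single-mesh involute geometry — m = 2.508, 74T/26T pair
base radii: r_b1 = 84.305925, r_b2 = 29.621001
tip radii: r_a1 = 95.304000, r_a2 = 35.112000
no profile shift: α' = α, a' = a
action lengths: √(r_a1²−r_b1²) = 44.445061, √(r_a2²−r_b2²) = 18.853352
base pitch p_b = π·m·cos α = 7.158240
CR = (44.445061 + 18.853352 − 125.400000·sin 24.70000°)/7.158240 = 1.522425
contact ratio ≈ 1.5224

1.5224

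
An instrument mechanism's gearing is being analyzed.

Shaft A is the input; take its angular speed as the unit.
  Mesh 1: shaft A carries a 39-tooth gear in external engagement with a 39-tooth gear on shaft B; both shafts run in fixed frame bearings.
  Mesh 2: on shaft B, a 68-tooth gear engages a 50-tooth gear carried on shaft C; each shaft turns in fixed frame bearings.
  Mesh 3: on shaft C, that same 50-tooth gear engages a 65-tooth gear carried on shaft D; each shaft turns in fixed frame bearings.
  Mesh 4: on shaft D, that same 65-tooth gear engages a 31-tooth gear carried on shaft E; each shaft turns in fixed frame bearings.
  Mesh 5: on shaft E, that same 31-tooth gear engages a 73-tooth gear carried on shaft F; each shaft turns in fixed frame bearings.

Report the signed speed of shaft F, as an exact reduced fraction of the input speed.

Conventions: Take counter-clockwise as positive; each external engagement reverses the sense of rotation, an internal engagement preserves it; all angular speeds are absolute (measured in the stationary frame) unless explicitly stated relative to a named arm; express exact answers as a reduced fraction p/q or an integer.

-68/73

5-mesh fixed-axis compound train (all bearings frame-fixed)
mesh 1 [39T→39T]: |ω|/ω_in = 1×39/39 = 1, sense flips to −
mesh 2 [68T→50T]: |ω|/ω_in = 1×68/50 = 34/25, sense flips to +
mesh 3 [50T→65T]: |ω|/ω_in = (34/25)×50/65 = 68/65, sense flips to −
mesh 4 [65T→31T]: |ω|/ω_in = (68/65)×65/31 = 68/31, sense flips to +
mesh 5 [31T→73T]: |ω|/ω_in = (68/31)×31/73 = 68/73, sense flips to −
signed output speed (× input speed) = -68/73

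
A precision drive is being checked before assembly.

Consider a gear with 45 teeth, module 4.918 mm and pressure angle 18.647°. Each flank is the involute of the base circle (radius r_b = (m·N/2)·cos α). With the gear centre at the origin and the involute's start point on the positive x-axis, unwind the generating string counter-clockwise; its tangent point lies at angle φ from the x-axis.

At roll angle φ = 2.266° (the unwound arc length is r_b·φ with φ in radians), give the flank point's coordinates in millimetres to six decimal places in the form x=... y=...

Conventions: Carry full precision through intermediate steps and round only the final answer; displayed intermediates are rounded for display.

topology: single-mesh involute geometry — m = 4.918, N = 45
pitch radius r_p = m·N/2 = 4.918·45/2 = 110.655000
base radius r_b = r_p·cos α = 110.655000·cos 18.647° = 104.846326
roll angle φ = 2.266° = 0.03954916 rad
x = r_b·(cos φ + φ·sin φ) = 104.928291
y = r_b·(sin φ − φ·cos φ) = 0.002162

x=104.928291 y=0.002162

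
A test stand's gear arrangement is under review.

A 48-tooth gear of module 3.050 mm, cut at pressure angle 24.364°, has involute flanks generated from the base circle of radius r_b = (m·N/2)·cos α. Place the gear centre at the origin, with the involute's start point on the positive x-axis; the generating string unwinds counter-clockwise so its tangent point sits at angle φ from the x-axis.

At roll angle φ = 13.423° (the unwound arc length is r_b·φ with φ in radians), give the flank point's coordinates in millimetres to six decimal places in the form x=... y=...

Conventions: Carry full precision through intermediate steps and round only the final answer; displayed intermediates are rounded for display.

x=68.485894 y=0.284234

single-mesh involute tooth geometry (48T wheel at module 3.050)
pitch radius r_p = m·N/2 = 3.050·48/2 = 73.200000
base radius r_b = r_p·cos α = 73.200000·cos 24.364° = 66.681031
roll angle φ = 13.423° = 0.23427555 rad
x = r_b·(cos φ + φ·sin φ) = 68.485894
y = r_b·(sin φ − φ·cos φ) = 0.284234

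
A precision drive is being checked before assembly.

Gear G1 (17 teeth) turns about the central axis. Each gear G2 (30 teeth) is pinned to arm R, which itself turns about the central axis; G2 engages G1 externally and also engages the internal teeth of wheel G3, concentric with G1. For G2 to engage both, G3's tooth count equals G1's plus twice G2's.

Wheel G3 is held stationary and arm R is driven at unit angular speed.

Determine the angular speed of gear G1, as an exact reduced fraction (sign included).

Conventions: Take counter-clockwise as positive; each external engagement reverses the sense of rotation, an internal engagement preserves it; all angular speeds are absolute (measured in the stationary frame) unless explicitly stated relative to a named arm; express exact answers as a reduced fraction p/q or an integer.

topology: planetary set — G1 17T / G2 30T / G3 77T, arm = carrier (Willis)
ring teeth: 17 + 2·30 = 77
17(ω_sun−ω_arm) = −77(ω_ring−ω_arm),  ω_ring = 0, ω_arm = 1
ω_sun = 1 − (77/17)(0−1) = 94/17
exact speed ratio = 94/17

94/17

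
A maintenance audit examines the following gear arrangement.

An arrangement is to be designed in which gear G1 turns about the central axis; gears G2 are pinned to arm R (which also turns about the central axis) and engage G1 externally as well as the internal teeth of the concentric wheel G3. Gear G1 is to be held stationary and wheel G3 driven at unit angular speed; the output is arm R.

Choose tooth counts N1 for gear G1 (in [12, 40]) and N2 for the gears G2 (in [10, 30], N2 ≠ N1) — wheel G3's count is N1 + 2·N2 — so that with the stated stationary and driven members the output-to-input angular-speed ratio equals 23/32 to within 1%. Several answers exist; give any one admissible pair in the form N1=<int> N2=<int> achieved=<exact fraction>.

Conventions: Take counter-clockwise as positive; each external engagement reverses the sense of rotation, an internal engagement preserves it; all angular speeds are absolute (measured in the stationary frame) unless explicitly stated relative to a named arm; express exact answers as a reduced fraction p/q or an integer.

N1=18 N2=14 achieved=23/32

topology: planetary set — design target 23/32, arm = carrier (Willis)
Willis with ω_sun = 0: ω_arm/ω_ring = N3/(N1+N3); set equal to 23/32  ⇒  N3/N1 = (23/32)/(1 − 23/32) = 23/9
N3 = N1 + 2·N2  ⇒  N2/N1 = (N3/N1 − 1)/2 = (23/9 − 1)/2 = 7/9
smallest multiple with N1 ≥ 12 and N2 ≥ 10: k = 2  ⇒  N1 = 2·9 = 18, N2 = 2·7 = 14 (N1 ≤ 40, N2 ≤ 30, N2 ≠ N1 ✓), N3 = 18 + 2·14 = 46
check: N3/(N1+N3) with N1 = 18, N3 = 46 gives 23/32; |achieved − target| = 0 ≤ 23/3200 ✓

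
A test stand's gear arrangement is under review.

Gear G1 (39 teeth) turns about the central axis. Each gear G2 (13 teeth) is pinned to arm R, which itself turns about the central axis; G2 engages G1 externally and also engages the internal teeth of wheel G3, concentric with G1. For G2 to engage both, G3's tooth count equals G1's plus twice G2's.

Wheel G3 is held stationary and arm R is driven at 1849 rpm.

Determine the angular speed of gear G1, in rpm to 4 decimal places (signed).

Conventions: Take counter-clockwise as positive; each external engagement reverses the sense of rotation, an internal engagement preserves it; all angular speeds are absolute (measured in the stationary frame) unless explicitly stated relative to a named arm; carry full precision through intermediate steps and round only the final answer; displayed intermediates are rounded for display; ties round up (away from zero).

+4930.6667 rpm

recognized (axles ride arm R): planetary set, 39/13/65 teeth
normalise by the input: solve with ω_arm = 1, then scale by 1849 rpm
ring teeth: 39 + 2·13 = 65
39(ω_sun−ω_arm) = −65(ω_ring−ω_arm),  ω_ring = 0, ω_arm = 1
ω_sun = 1 − (65/39)(0−1) = 8/3
scale: ω_sun = 8/3 × 1849 rpm = +4930.6667 rpm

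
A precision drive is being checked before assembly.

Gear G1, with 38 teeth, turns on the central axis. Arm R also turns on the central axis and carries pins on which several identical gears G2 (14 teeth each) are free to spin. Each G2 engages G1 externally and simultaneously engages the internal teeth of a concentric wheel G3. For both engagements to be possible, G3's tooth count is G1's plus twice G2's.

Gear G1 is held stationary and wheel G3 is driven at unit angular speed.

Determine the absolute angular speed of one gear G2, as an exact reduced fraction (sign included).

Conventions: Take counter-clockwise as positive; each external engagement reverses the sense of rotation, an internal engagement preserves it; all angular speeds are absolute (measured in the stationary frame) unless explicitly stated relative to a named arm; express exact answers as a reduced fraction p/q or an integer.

topology: planetary set — G1 38T / G2 14T / G3 66T, arm = carrier (Willis)
ring teeth: 38 + 2·14 = 66
38(ω_sun−ω_arm) = −66(ω_ring−ω_arm),  ω_sun = 0, ω_ring = 1
38(0−ω_arm) = −66(1−ω_arm)  ⇒  104·ω_arm = 66  ⇒  ω_arm = 33/52
sun–planet mesh: 38·(0−33/52) = −14·(ω_p−ω_arm)  ⇒  ω_p−ω_arm = 627/364
ω_p = 33/52 + 627/364 = 33/14
exact speed ratio = 33/14

33/14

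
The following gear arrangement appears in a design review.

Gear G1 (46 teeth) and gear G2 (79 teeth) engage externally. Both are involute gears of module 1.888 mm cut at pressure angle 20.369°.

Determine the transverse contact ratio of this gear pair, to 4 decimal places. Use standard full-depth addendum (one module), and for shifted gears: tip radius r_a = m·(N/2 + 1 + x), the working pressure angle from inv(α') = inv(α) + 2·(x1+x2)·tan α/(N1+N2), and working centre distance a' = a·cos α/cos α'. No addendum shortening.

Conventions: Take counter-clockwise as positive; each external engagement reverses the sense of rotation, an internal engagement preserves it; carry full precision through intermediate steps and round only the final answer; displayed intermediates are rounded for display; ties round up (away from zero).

1.7614

class = single-mesh tooth geometry [involute pair 46T × 79T, m = 1.888]
base radii: r_b1 = 40.708717, r_b2 = 69.912796
tip radii: r_a1 = 45.312000, r_a2 = 76.464000
no profile shift: α' = α, a' = a
action lengths: √(r_a1²−r_b1²) = 19.899189, √(r_a2²−r_b2²) = 30.966825
base pitch p_b = π·m·cos α = 5.560444
CR = (19.899189 + 30.966825 − 118.000000·sin 20.36900°)/5.560444 = 1.761435
contact ratio ≈ 1.7614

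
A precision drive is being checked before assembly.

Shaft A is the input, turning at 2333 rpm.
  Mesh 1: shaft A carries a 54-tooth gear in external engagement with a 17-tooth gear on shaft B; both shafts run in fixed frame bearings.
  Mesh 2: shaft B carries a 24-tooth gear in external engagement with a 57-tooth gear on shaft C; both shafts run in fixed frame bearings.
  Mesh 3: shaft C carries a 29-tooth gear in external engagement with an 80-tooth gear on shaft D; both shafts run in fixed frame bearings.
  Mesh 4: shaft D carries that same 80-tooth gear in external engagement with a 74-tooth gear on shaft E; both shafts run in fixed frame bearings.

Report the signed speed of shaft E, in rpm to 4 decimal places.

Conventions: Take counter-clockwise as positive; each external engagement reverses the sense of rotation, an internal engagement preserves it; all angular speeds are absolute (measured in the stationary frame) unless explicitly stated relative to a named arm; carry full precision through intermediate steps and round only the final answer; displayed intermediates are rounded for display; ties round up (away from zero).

+1222.8192 rpm

4-mesh fixed-axis compound train (all bearings frame-fixed)
mesh 1 [54T→17T]: ω = 2333.0000×54/17 = 7410.7059 rpm, sense flips to −
mesh 2 [24T→57T]: ω = 7410.7059×24/57 = 3120.2972 rpm, sense flips to +
mesh 3 [29T→80T]: ω = 3120.2972×29/80 = 1131.1077 rpm, sense flips to −
mesh 4 [80T→74T]: ω = 1131.1077×80/74 = 1222.8192 rpm, sense flips to +
signed output speed = +1222.8192 rpm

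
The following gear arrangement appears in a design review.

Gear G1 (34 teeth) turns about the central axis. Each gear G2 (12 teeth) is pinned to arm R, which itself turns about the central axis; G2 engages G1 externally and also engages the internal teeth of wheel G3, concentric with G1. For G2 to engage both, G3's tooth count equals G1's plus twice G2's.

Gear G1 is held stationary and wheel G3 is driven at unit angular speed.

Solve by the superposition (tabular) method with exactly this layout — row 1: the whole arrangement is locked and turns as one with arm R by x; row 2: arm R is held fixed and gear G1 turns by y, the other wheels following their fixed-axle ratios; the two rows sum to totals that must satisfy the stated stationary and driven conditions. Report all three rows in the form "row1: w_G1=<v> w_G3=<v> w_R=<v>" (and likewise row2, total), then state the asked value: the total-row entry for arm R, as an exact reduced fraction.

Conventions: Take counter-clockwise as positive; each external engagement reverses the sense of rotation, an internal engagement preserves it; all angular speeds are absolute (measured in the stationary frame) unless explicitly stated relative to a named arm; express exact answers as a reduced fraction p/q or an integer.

recognized (axles ride arm R): planetary set, 34/12/58 teeth
row 1 — lock + rotate with arm: ω_sun = ω_ring = ω_arm = x
row 2: sun turns y, ring = −(34/58)·y, arm 0
boundary: total ω_sun = x + y = 0 and total ω_ring = x − (34/58)·y = 1  ⇒  y = -29/46, x = 29/46
row 2 ring = −(34/58)·(-29/46) = 17/46
totals (row 1 + row 2): sun 29/46 + (-29/46) = 0, ring 29/46 + 17/46 = 1, arm 29/46 + 0 = 29/46
asked cell (total, arm) = 29/46

row1: w_G1=29/46 w_G3=29/46 w_R=29/46
row2: w_G1=-29/46 w_G3=17/46 w_R=0
total: w_G1=0 w_G3=1 w_R=29/46
asked value: 29/46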